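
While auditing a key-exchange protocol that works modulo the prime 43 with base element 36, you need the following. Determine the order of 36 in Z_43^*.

ord(36) | φ(43) = 43 − 1 = 42 = 2 · 3 · 7.
Divisors of 42: 1, 2, 3, 6, 7, 14, 21, 42.
Check 36^d mod 43 for each divisor in increasing order:
36^1 ≡ 36 (mod 43)
36^2 ≡ 6 (mod 43)
36^3 ≡ 1 (mod 43) ✓
Therefore the multiplicative order of 36 modulo 43 is 3.

3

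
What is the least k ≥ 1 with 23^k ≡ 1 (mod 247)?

18

The order of 23 must divide φ(247) = φ(13·19) = (13−1)·(19−1) = 12·18 = 216 = 2^3 · 3^3.
Divisors of 216: 1, 2, 3, 4, 6, 8, 9, 12, 18, 24, 27, 36, 54, 72, 108, 216.
Check 23^d mod 247 for each divisor in increasing order:
23^1 ≡ 23
23^2 ≡ 35
23^3 ≡ 64
23^4 ≡ 237
23^6 ≡ 144
23^8 ≡ 100
23^9 ≡ 77
23^12 ≡ 235
23^18 ≡ 1
Hence ord(23) = 18.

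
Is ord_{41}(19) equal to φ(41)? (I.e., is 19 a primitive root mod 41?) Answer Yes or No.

φ(41) = 41 − 1 = 40 = 2^3 · 5.
It suffices to check that the order of 19 is not a proper divisor of 40: compute 19^(40/q) for q ∈ {2, 5}.
19^20 ≡ 40 (mod 41)  [q = 2: ≢ 1 ✓]
19^8 ≡ 37 (mod 41)  [q = 5: ≢ 1 ✓]
All checks pass, so 19 has order 40 and is a primitive root modulo 41.

Yes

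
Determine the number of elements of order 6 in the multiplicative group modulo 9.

φ(9) = φ(3^2) = 3·(3−1) = 6 = 2 · 3.
In a cyclic group of order 6, there are φ(d) elements of order d for each divisor d of 6, and zero for non-divisors.
6 = 2 · 3 divides 6, and φ(6) = 2.

2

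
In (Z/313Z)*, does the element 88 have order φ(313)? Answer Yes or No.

No

φ(313) = 313 − 1 = 312 = 2^3 · 3 · 13.
88 is a primitive root mod 313 iff 88^(φ(313)/q) ≢ 1 for every prime q | φ(313), i.e. q ∈ {2, 3, 13}.
88^156 ≡ 1 (mod 313)  [q = 2: ≡ 1 ✗]
88^104 ≡ 214 (mod 313)  [q = 3: ≢ 1 ✓]
88^24 ≡ 277 (mod 313)  [q = 13: ≢ 1 ✓]
Since 88^156 ≡ 1, the order of 88 divides 156 < 312, so 88 is not a primitive root.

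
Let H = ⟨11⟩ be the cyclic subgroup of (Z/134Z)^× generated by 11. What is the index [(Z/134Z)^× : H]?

1

The order of 11 must divide φ(134) = φ(2)·φ(67) = 1·66 = 66 = 2 · 3 · 11.
Divisors of 66: 1, 2, 3, 6, 11, 22, 33, 66.
Check 11^d mod 134 for each divisor in increasing order:
11^1 ≡ 11 (mod 134)
11^2 ≡ 121 (mod 134)
11^3 ≡ 125 (mod 134)
11^6 ≡ 81 (mod 134)
11^11 ≡ 97 (mod 134)
11^22 ≡ 29 (mod 134)
11^33 ≡ 133 (mod 134)
11^66 ≡ 1 (mod 134) ✓
The order of 11 is 66, so the subgroup it generates has 66 elements.
The index is φ(134) / ord(11) = 66 / 66 = 1.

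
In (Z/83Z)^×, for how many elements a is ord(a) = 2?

φ(83) = 83 − 1 = 82 = 2 · 41.
In a cyclic group of order 82, there are φ(d) elements of order d for each divisor d of 82, and zero for non-divisors.
2 | 82, and φ(2) = 2 − 1 = 1.

1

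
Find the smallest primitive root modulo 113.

3

φ(113) = 113 − 1 = 112 = 2^4 · 7.
g is a primitive root iff g^(112/q) ≢ 1 (mod 113) for each prime q ∈ {2, 7}.
g = 2: 2^56 ≡ 1 — hits 1, so not a primitive root.
g = 3: 3^56 ≡ 112; 3^16 ≡ 49 — none is 1, so 3 is a primitive root.
So 3 is the smallest generator of (Z/113Z)^×.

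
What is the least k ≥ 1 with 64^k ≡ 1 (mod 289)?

By Lagrange's theorem, ord_289(64) divides φ(289) = φ(17^2) = 17·(17−1) = 272 = 2^4 · 17.
Divisors of 272: 1, 2, 4, 8, 16, 17, 34, 68, 136, 272.
Test each divisor d:
64^1 ≡ 64 (mod 289)
64^2 ≡ 50 (mod 289)
64^4 ≡ 188 (mod 289)
64^8 ≡ 86 (mod 289)
64^16 ≡ 171 (mod 289)
64^17 ≡ 251 (mod 289)
64^34 ≡ 288 (mod 289)
64^68 ≡ 1 (mod 289) ✓
So ord_289(64) = 68.

68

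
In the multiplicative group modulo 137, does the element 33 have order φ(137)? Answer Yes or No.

Yes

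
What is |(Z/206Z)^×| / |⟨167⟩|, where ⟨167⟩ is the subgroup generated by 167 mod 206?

Since 167 ∈ (Z/206Z)^×, its order divides φ(206) = φ(2)·φ(103) = 1·102 = 102 = 2 · 3 · 17.
Divisors of 102: 1, 2, 3, 6, 17, 34, 51, 102.
Compute 167^d (mod 206) for the divisors d until we hit 1:
167^1 ≡ 167
167^2 ≡ 79
167^3 ≡ 9
167^6 ≡ 81
167^17 ≡ 1
Thus |⟨167⟩| = ord(167) = 17.
The index is φ(206) / ord(167) = 102 / 17 = 6.

6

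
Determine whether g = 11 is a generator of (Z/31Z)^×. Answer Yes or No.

Yes

φ(31) = 31 − 1 = 30 = 2 · 3 · 5.
11 is a primitive root mod 31 iff 11^(φ(31)/q) ≢ 1 for every prime q | φ(31), i.e. q ∈ {2, 3, 5}.
11^15 ≡ 30 (mod 31)  [q = 2: ≢ 1 ✓]
11^10 ≡ 5 (mod 31)  [q = 3: ≢ 1 ✓]
11^6 ≡ 4 (mod 31)  [q = 5: ≢ 1 ✓]
All checks pass, so 11 has order 30 and is a primitive root modulo 31.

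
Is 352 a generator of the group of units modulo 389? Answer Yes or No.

Yes

φ(389) = 389 − 1 = 388 = 2^2 · 97.
352 is a primitive root mod 389 iff 352^(φ(389)/q) ≢ 1 for every prime q | φ(389), i.e. q ∈ {2, 97}.
352^194 ≡ 388 (mod 389)  [q = 2: ≢ 1 ✓]
352^4 ≡ 348 (mod 389)  [q = 97: ≢ 1 ✓]
All checks pass, so 352 has order 388 and is a primitive root modulo 389.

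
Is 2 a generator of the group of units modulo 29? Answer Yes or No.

Yes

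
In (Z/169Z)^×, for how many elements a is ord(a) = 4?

2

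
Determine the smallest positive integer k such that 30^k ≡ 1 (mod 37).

18

ord(30) | φ(37) = 37 − 1 = 36 = 2^2 · 3^2.
Divisors of 36: 1, 2, 3, 4, 6, 9, 12, 18, 36.
Compute 30^d (mod 37) for the divisors d until we hit 1:
30^1 ≡ 30 (mod 37)
30^2 ≡ 12 (mod 37)
30^3 ≡ 27 (mod 37)
30^4 ≡ 33 (mod 37)
30^6 ≡ 26 (mod 37)
30^9 ≡ 36 (mod 37)
30^12 ≡ 10 (mod 37)
30^18 ≡ 1 (mod 37) ✓
Hence ord(30) = 18.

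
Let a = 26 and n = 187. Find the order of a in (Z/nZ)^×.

40

Since 26 ∈ (Z/187Z)^×, its order divides φ(187) = φ(11·17) = (11−1)·(17−1) = 10·16 = 160 = 2^5 · 5.
Divisors of 160: 1, 2, 4, 5, 8, 10, 16, 20, 32, 40, 80, 160.
Test each divisor d:
26^1 ≡ 26
26^2 ≡ 115
26^4 ≡ 135
26^5 ≡ 144
26^8 ≡ 86
26^10 ≡ 166
26^16 ≡ 103
26^20 ≡ 67
26^32 ≡ 137
26^40 ≡ 1
So ord_187(26) = 40.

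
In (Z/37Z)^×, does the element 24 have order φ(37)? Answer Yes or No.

φ(37) = 37 − 1 = 36 = 2^2 · 3^2.
24 is a primitive root mod 37 iff 24^(φ(37)/q) ≢ 1 for every prime q | φ(37), i.e. q ∈ {2, 3}.
24^18 ≡ 36 (mod 37)  [q = 2: ≢ 1 ✓]
24^12 ≡ 10 (mod 37)  [q = 3: ≢ 1 ✓]
All checks pass, so 24 has order 36 and is a primitive root modulo 37.

Yes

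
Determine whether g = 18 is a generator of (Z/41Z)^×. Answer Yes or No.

No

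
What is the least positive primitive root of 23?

φ(23) = 23 − 1 = 22 = 2 · 11.
Test candidates g = 2, 3, … against the prime factors q ∈ {2, 11} of φ(23): g is a generator iff g^(22/q) ≢ 1 for every such q.
g = 2: 2^11 ≡ 1 — hits 1, so not a primitive root.
g = 3: 3^11 ≡ 1 — hits 1, so not a primitive root.
g = 4: 4^11 ≡ 1 — hits 1, so not a primitive root.
g = 5: 5^11 ≡ 22; 5^2 ≡ 2 — none is 1, so 5 is a primitive root.
The smallest primitive root modulo 23 is 5.

5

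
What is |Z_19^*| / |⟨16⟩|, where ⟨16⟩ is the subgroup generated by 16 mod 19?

By Lagrange's theorem, ord_19(16) divides φ(19) = 19 − 1 = 18 = 2 · 3^2.
Divisors of 18: 1, 2, 3, 6, 9, 18.
Check 16^d mod 19 for each divisor in increasing order:
16^1 ≡ 16 (mod 19)
16^2 ≡ 9 (mod 19)
16^3 ≡ 11 (mod 19)
16^6 ≡ 7 (mod 19)
16^9 ≡ 1 (mod 19) ✓
The order of 16 is 9, so the subgroup it generates has 9 elements.
The index is φ(19) / ord(16) = 18 / 9 = 2.

2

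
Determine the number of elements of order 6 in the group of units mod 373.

2

φ(373) = 373 − 1 = 372 = 2^2 · 3 · 31.
(Z/373Z)^× is cyclic (|G| = 372); a cyclic group of order m has exactly φ(d) elements of each order d | m, and none otherwise.
6 = 2 · 3 divides 372, and φ(6) = 2.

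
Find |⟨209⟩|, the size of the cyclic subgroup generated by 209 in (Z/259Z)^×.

36

Since 209 ∈ (Z/259Z)^×, its order divides φ(259) = φ(7·37) = (7−1)·(37−1) = 6·36 = 216 = 2^3 · 3^3.
Divisors of 216: 1, 2, 3, 4, 6, 8, 9, 12, 18, 24, 27, 36, 54, 72, 108, 216.
Check 209^d mod 259 for each divisor in increasing order:
209^1 ≡ 209
209^2 ≡ 169
209^3 ≡ 97
209^4 ≡ 71
209^6 ≡ 85
209^8 ≡ 120
209^9 ≡ 216
209^12 ≡ 232
209^18 ≡ 36
209^24 ≡ 211
209^27 ≡ 6
209^36 ≡ 1
Therefore the multiplicative order of 209 modulo 259 is 36.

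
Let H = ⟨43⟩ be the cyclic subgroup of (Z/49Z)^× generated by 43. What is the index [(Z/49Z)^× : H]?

6

ord(43) | φ(49) = φ(7^2) = 7·(7−1) = 42 = 2 · 3 · 7.
Divisors of 42: 1, 2, 3, 6, 7, 14, 21, 42.
Check 43^d mod 49 for each divisor in increasing order:
43^1 ≡ 43 (mod 49)
43^2 ≡ 36 (mod 49)
43^3 ≡ 29 (mod 49)
43^6 ≡ 8 (mod 49)
43^7 ≡ 1 (mod 49) ✓
So ord_49(43) = 7, hence |⟨43⟩| = 7.
Index = |(Z/49Z)^×| / |⟨43⟩| = 42 / 7 = 6.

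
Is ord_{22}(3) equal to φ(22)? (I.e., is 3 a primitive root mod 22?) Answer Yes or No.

No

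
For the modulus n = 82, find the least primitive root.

φ(82) = φ(2)·φ(41) = 1·40 = 40 = 2^3 · 5.
g is a primitive root iff g^(40/q) ≢ 1 (mod 82) for each prime q ∈ {2, 5}.
g = 2: gcd(2, 82) = 2 > 1, not a unit — skip.
g = 3: 3^20 ≡ 81; 3^8 ≡ 1 — hits 1, so not a primitive root.
g = 4: gcd(4, 82) = 2 > 1, not a unit — skip.
g = 5: 5^20 ≡ 1 — hits 1, so not a primitive root.
g = 6: gcd(6, 82) = 2 > 1, not a unit — skip.
g = 7: 7^20 ≡ 81; 7^8 ≡ 37 — none is 1, so 7 is a primitive root.
The smallest primitive root modulo 82 is 7.

7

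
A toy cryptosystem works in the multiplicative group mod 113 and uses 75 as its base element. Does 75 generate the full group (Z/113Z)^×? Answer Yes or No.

φ(113) = 113 − 1 = 112 = 2^4 · 7.
An element g generates (Z/113Z)^× iff g^(112/q) ≢ 1 (mod 113) for each prime q ∈ {2, 7}.
75^56 ≡ 112 (mod 113)  [q = 2: ≢ 1 ✓]
75^16 ≡ 30 (mod 113)  [q = 7: ≢ 1 ✓]
All checks pass, so 75 has order 112 and is a primitive root modulo 113.

Yes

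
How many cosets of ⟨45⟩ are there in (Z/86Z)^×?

The order of 45 must divide φ(86) = φ(2)·φ(43) = 1·42 = 42 = 2 · 3 · 7.
Divisors of 42: 1, 2, 3, 6, 7, 14, 21, 42.
Evaluate successive powers at the divisors of 42:
45^1 ≡ 45
45^2 ≡ 47
45^3 ≡ 51
45^6 ≡ 21
45^7 ≡ 85
45^14 ≡ 1
The order of 45 is 14, so the subgroup it generates has 14 elements.
Index = |(Z/86Z)^×| / |⟨45⟩| = 42 / 14 = 3.

3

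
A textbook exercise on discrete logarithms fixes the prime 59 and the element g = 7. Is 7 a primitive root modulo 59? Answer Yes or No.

φ(59) = 59 − 1 = 58 = 2 · 29.
An element g generates (Z/59Z)^× iff g^(58/q) ≢ 1 (mod 59) for each prime q ∈ {2, 29}.
7^29 ≡ 1 (mod 59)  [q = 2: ≡ 1 ✗]
7^2 ≡ 49 (mod 59)  [q = 29: ≢ 1 ✓]
The check at q = 2 fails, so 7 generates a proper subgroup.

No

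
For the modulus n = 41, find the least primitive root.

6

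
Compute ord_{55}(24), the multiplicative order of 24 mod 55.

ord(24) | φ(55) = φ(5·11) = (5−1)·(11−1) = 4·10 = 40 = 2^3 · 5.
Divisors of 40: 1, 2, 4, 5, 8, 10, 20, 40.
Test each divisor d:
24^1 ≡ 24 (mod 55)
24^2 ≡ 26 (mod 55)
24^4 ≡ 16 (mod 55)
24^5 ≡ 54 (mod 55)
24^8 ≡ 36 (mod 55)
24^10 ≡ 1 (mod 55) ✓
Hence ord(24) = 10.

10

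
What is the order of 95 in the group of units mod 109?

108

ord(95) | φ(109) = 109 − 1 = 108 = 2^2 · 3^3.
Divisors of 108: 1, 2, 3, 4, 6, 9, 12, 18, 27, 36, 54, 108.
Compute 95^d (mod 109) for the divisors d until we hit 1:
95^1 ≡ 95 (mod 109)
95^2 ≡ 87 (mod 109)
95^3 ≡ 90 (mod 109)
95^4 ≡ 48 (mod 109)
95^6 ≡ 34 (mod 109)
95^9 ≡ 8 (mod 109)
95^12 ≡ 66 (mod 109)
95^18 ≡ 64 (mod 109)
95^27 ≡ 76 (mod 109)
95^36 ≡ 63 (mod 109)
95^54 ≡ 108 (mod 109)
95^108 ≡ 1 (mod 109) ✓
The smallest such exponent is 108, so the order of 95 is 108.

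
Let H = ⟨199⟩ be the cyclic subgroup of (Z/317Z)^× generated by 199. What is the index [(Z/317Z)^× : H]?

By Lagrange's theorem, ord_317(199) divides φ(317) = 317 − 1 = 316 = 2^2 · 79.
Divisors of 316: 1, 2, 4, 79, 158, 316.
Compute 199^d (mod 317) for the divisors d until we hit 1:
199^1 ≡ 199 (mod 317)
199^2 ≡ 293 (mod 317)
199^4 ≡ 259 (mod 317)
199^79 ≡ 114 (mod 317)
199^158 ≡ 316 (mod 317)
199^316 ≡ 1 (mod 317) ✓
So ord_317(199) = 316, hence |⟨199⟩| = 316.
Index = |(Z/317Z)^×| / |⟨199⟩| = 316 / 316 = 1.

1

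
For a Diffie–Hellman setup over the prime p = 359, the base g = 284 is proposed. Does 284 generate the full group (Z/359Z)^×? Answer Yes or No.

φ(359) = 359 − 1 = 358 = 2 · 179.
Test 284^(358/q) mod 359 for each prime factor q of 358:
284^179 ≡ 358 (mod 359)  [q = 2: ≢ 1 ✓]
284^2 ≡ 240 (mod 359)  [q = 179: ≢ 1 ✓]
Every test exponent gives a nontrivial residue, hence 284 generates the full group.

Yes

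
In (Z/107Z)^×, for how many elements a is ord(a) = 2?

φ(107) = 107 − 1 = 106 = 2 · 53.
In a cyclic group of order 106, there are φ(d) elements of order d for each divisor d of 106, and zero for non-divisors.
2 | 106, and φ(2) = 2 − 1 = 1.

1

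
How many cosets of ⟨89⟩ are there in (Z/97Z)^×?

6

Since 89 ∈ (Z/97Z)^×, its order divides φ(97) = 97 − 1 = 96 = 2^5 · 3.
Divisors of 96: 1, 2, 3, 4, 6, 8, 12, 16, 24, 32, 48, 96.
Compute 89^d (mod 97) for the divisors d until we hit 1:
89^1 ≡ 89 (mod 97)
89^2 ≡ 64 (mod 97)
89^3 ≡ 70 (mod 97)
89^4 ≡ 22 (mod 97)
89^6 ≡ 50 (mod 97)
89^8 ≡ 96 (mod 97)
89^12 ≡ 75 (mod 97)
89^16 ≡ 1 (mod 97) ✓
So ord_97(89) = 16, hence |⟨89⟩| = 16.
Index = |(Z/97Z)^×| / |⟨89⟩| = 96 / 16 = 6.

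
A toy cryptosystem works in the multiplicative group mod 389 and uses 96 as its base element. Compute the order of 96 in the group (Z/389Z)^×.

ord(96) | φ(389) = 389 − 1 = 388 = 2^2 · 97.
Divisors of 388: 1, 2, 4, 97, 194, 388.
Test each divisor d:
96^1 ≡ 96
96^2 ≡ 269
96^4 ≡ 7
96^97 ≡ 1
Hence ord(96) = 97.

97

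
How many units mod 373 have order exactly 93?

60

φ(373) = 373 − 1 = 372 = 2^2 · 3 · 31.
In a cyclic group of order 372, there are φ(d) elements of order d for each divisor d of 372, and zero for non-divisors.
93 = 3 · 31 divides 372, and φ(93) = 60.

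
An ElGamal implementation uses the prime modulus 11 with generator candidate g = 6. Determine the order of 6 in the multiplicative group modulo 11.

Since 6 ∈ (Z/11Z)^×, its order divides φ(11) = 11 − 1 = 10 = 2 · 5.
Divisors of 10: 1, 2, 5, 10.
Test each divisor d:
6^1 ≡ 6 (mod 11)
6^2 ≡ 3 (mod 11)
6^5 ≡ 10 (mod 11)
6^10 ≡ 1 (mod 11) ✓
So ord_11(6) = 10.

10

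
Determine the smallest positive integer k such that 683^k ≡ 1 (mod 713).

By Lagrange's theorem, ord_713(683) divides φ(713) = φ(23·31) = (23−1)·(31−1) = 22·30 = 660 = 2^2 · 3 · 5 · 11.
Divisors of 660: 1, 2, 3, 4, 5, 6, 10, 11, 12, 15, 20, 22, 30, 33, 44, 55, 60, 66, 110, 132, 165, 220, 330, 660.
Test each divisor d:
683^1 ≡ 683 (mod 713)
683^2 ≡ 187 (mod 713)
683^3 ≡ 94 (mod 713)
683^4 ≡ 32 (mod 713)
683^5 ≡ 466 (mod 713)
683^6 ≡ 280 (mod 713)
683^10 ≡ 404 (mod 713)
683^11 ≡ 1 (mod 713) ✓
So ord_713(683) = 11.

11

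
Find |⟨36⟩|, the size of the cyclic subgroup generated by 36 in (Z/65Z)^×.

Since 36 ∈ (Z/65Z)^×, its order divides φ(65) = φ(5·13) = (5−1)·(13−1) = 4·12 = 48 = 2^4 · 3.
Divisors of 48: 1, 2, 3, 4, 6, 8, 12, 16, 24, 48.
Check 36^d mod 65 for each divisor in increasing order:
36^1 ≡ 36
36^2 ≡ 61
36^3 ≡ 51
36^4 ≡ 16
36^6 ≡ 1
Therefore the multiplicative order of 36 modulo 65 is 6.

6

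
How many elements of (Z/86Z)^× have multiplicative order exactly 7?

6

φ(86) = φ(2)·φ(43) = 1·42 = 42 = 2 · 3 · 7.
(Z/86Z)^× is cyclic (|G| = 42); a cyclic group of order m has exactly φ(d) elements of each order d | m, and none otherwise.
7 | 42, and φ(7) = 7 − 1 = 6.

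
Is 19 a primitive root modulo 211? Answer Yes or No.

No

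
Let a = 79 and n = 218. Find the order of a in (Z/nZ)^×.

108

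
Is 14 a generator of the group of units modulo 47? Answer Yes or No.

No

φ(47) = 47 − 1 = 46 = 2 · 23.
An element g generates (Z/47Z)^× iff g^(46/q) ≢ 1 (mod 47) for each prime q ∈ {2, 23}.
14^23 ≡ 1 (mod 47)  [q = 2: ≡ 1 ✗]
14^2 ≡ 8 (mod 47)  [q = 23: ≢ 1 ✓]
The check at q = 2 fails, so 14 generates a proper subgroup.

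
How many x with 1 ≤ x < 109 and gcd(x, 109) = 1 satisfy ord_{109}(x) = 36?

12

φ(109) = 109 − 1 = 108 = 2^2 · 3^3.
In a cyclic group of order 108, there are φ(d) elements of order d for each divisor d of 108, and zero for non-divisors.
36 = 2^2 · 3^2 divides 108, and φ(36) = 12.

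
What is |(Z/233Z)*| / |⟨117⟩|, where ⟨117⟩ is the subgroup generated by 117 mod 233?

ord(117) | φ(233) = 233 − 1 = 232 = 2^3 · 29.
Divisors of 232: 1, 2, 4, 8, 29, 58, 116, 232.
Check 117^d mod 233 for each divisor in increasing order:
117^1 ≡ 117
117^2 ≡ 175
117^4 ≡ 102
117^8 ≡ 152
117^29 ≡ 1
So ord_233(117) = 29, hence |⟨117⟩| = 29.
[(Z/233Z)^× : ⟨117⟩] = 232/29 = 8.

8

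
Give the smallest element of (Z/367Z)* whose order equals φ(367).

6

φ(367) = 367 − 1 = 366 = 2 · 3 · 61.
Test candidates g = 2, 3, … against the prime factors q ∈ {2, 3, 61} of φ(367): g is a generator iff g^(366/q) ≢ 1 for every such q.
g = 2: 2^183 ≡ 1 — hits 1, so not a primitive root.
g = 3: 3^183 ≡ 366; 3^122 ≡ 1 — hits 1, so not a primitive root.
g = 4: 4^183 ≡ 1 — hits 1, so not a primitive root.
g = 5: 5^183 ≡ 366; 5^122 ≡ 1 — hits 1, so not a primitive root.
g = 6: 6^183 ≡ 366; 6^122 ≡ 283; 6^6 ≡ 47 — none is 1, so 6 is a primitive root.
So 6 is the smallest generator of (Z/367Z)^×.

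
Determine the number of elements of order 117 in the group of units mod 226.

φ(226) = φ(2)·φ(113) = 1·112 = 112 = 2^4 · 7.
(Z/226Z)^× is cyclic (|G| = 112); a cyclic group of order m has exactly φ(d) elements of each order d | m, and none otherwise.
Since 117 ∤ 112, the count is 0.

0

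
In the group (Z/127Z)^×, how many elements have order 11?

0

φ(127) = 127 − 1 = 126 = 2 · 3^2 · 7.
In a cyclic group of order 126, there are φ(d) elements of order d for each divisor d of 126, and zero for non-divisors.
Here 126 is not a multiple of 11, so there are no elements of order 11.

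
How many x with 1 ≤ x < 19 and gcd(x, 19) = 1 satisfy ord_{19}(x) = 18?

6

φ(19) = 19 − 1 = 18 = 2 · 3^2.
(Z/19Z)^× is cyclic (|G| = 18); a cyclic group of order m has exactly φ(d) elements of each order d | m, and none otherwise.
18 = 2 · 3^2 divides 18, and φ(18) = 6.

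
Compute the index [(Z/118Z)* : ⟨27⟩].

2

By Lagrange's theorem, ord_118(27) divides φ(118) = φ(2)·φ(59) = 1·58 = 58 = 2 · 29.
Divisors of 58: 1, 2, 29, 58.
Test each divisor d:
27^1 ≡ 27 (mod 118)
27^2 ≡ 21 (mod 118)
27^29 ≡ 1 (mod 118) ✓
So ord_118(27) = 29, hence |⟨27⟩| = 29.
[(Z/118Z)^× : ⟨27⟩] = 58/29 = 2.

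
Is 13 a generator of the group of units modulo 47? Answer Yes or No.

Yes

φ(47) = 47 − 1 = 46 = 2 · 23.
It suffices to check that the order of 13 is not a proper divisor of 46: compute 13^(46/q) for q ∈ {2, 23}.
13^23 ≡ 46 (mod 47)  [q = 2: ≢ 1 ✓]
13^2 ≡ 28 (mod 47)  [q = 23: ≢ 1 ✓]
Every test exponent gives a nontrivial residue, hence 13 generates the full group.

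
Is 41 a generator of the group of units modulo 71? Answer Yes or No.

No

φ(71) = 71 − 1 = 70 = 2 · 5 · 7.
41 is a primitive root mod 71 iff 41^(φ(71)/q) ≢ 1 for every prime q | φ(71), i.e. q ∈ {2, 5, 7}.
41^35 ≡ 70 (mod 71)  [q = 2: ≢ 1 ✓]
41^14 ≡ 1 (mod 71)  [q = 5: ≡ 1 ✗]
41^10 ≡ 20 (mod 71)  [q = 7: ≢ 1 ✓]
The check at q = 5 fails, so 41 generates a proper subgroup.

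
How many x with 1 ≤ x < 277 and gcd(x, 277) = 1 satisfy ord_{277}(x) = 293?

φ(277) = 277 − 1 = 276 = 2^2 · 3 · 23.
Since (Z/277Z)^× is cyclic of order 276, the number of elements of order d is φ(d) when d | 276 and 0 otherwise.
Here 276 is not a multiple of 293, so there are no elements of order 293.

0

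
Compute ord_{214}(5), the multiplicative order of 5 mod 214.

106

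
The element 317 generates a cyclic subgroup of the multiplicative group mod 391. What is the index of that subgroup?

2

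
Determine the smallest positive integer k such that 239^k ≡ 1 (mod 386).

The order of 239 must divide φ(386) = φ(2)·φ(193) = 1·192 = 192 = 2^6 · 3.
Divisors of 192: 1, 2, 3, 4, 6, 8, 12, 16, 24, 32, 48, 64, 96, 192.
Evaluate successive powers at the divisors of 192:
239^1 ≡ 239
239^2 ≡ 379
239^3 ≡ 257
239^4 ≡ 49
239^6 ≡ 43
239^8 ≡ 85
239^12 ≡ 305
239^16 ≡ 277
239^24 ≡ 385
239^32 ≡ 301
239^48 ≡ 1
Therefore the multiplicative order of 239 modulo 386 is 48.

48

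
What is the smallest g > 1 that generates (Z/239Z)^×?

7

φ(239) = 239 − 1 = 238 = 2 · 7 · 17.
g is a primitive root iff g^(238/q) ≢ 1 (mod 239) for each prime q ∈ {2, 7, 17}.
g = 2: 2^119 ≡ 1 — hits 1, so not a primitive root.
g = 3: 3^119 ≡ 1 — hits 1, so not a primitive root.
g = 4: 4^119 ≡ 1 — hits 1, so not a primitive root.
g = 5: 5^119 ≡ 1 — hits 1, so not a primitive root.
g = 6: 6^119 ≡ 1 — hits 1, so not a primitive root.
g = 7: 7^119 ≡ 238; 7^34 ≡ 24; 7^14 ≡ 211 — none is 1, so 7 is a primitive root.
Hence the least primitive root of 239 is 7.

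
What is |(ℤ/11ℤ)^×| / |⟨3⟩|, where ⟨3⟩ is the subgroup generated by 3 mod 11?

By Lagrange's theorem, ord_11(3) divides φ(11) = 11 − 1 = 10 = 2 · 5.
Divisors of 10: 1, 2, 5, 10.
Check 3^d mod 11 for each divisor in increasing order:
3^1 ≡ 3
3^2 ≡ 9
3^5 ≡ 1
So ord_11(3) = 5, hence |⟨3⟩| = 5.
The index is φ(11) / ord(3) = 10 / 5 = 2.

2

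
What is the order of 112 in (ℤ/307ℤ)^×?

153

ord(112) | φ(307) = 307 − 1 = 306 = 2 · 3^2 · 17.
Divisors of 306: 1, 2, 3, 6, 9, 17, 18, 34, 51, 102, 153, 306.
Check 112^d mod 307 for each divisor in increasing order:
112^1 ≡ 112 (mod 307)
112^2 ≡ 264 (mod 307)
112^3 ≡ 96 (mod 307)
112^6 ≡ 6 (mod 307)
112^9 ≡ 269 (mod 307)
112^17 ≡ 287 (mod 307)
112^18 ≡ 216 (mod 307)
112^34 ≡ 93 (mod 307)
112^51 ≡ 289 (mod 307)
112^102 ≡ 17 (mod 307)
112^153 ≡ 1 (mod 307) ✓
So ord_307(112) = 153.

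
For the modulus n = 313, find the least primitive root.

φ(313) = 313 − 1 = 312 = 2^3 · 3 · 13.
Test candidates g = 2, 3, … against the prime factors q ∈ {2, 3, 13} of φ(313): g is a generator iff g^(312/q) ≢ 1 for every such q.
g = 2: 2^156 ≡ 1 — hits 1, so not a primitive root.
g = 3: 3^156 ≡ 1 — hits 1, so not a primitive root.
g = 4: 4^156 ≡ 1 — hits 1, so not a primitive root.
g = 5: 5^156 ≡ 312; 5^104 ≡ 1 — hits 1, so not a primitive root.
g = 6: 6^156 ≡ 1 — hits 1, so not a primitive root.
g = 7: 7^156 ≡ 312; 7^104 ≡ 1 — hits 1, so not a primitive root.
g = 8: 8^156 ≡ 1 — hits 1, so not a primitive root.
g = 9: 9^156 ≡ 1 — hits 1, so not a primitive root.
g = 10: 10^156 ≡ 312; 10^104 ≡ 214; 10^24 ≡ 103 — none is 1, so 10 is a primitive root.
Hence the least primitive root of 313 is 10.

10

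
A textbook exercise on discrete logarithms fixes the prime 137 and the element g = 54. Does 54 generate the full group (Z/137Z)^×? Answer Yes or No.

φ(137) = 137 − 1 = 136 = 2^3 · 17.
An element g generates (Z/137Z)^× iff g^(136/q) ≢ 1 (mod 137) for each prime q ∈ {2, 17}.
54^68 ≡ 136 (mod 137)  [q = 2: ≢ 1 ✓]
54^8 ≡ 59 (mod 137)  [q = 17: ≢ 1 ✓]
Every test exponent gives a nontrivial residue, hence 54 generates the full group.

Yes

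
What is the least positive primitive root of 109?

6

φ(109) = 109 − 1 = 108 = 2^2 · 3^3.
g is a primitive root iff g^(108/q) ≢ 1 (mod 109) for each prime q ∈ {2, 3}.
g = 2: 2^54 ≡ 108; 2^36 ≡ 1 — hits 1, so not a primitive root.
g = 3: 3^54 ≡ 1 — hits 1, so not a primitive root.
g = 4: 4^54 ≡ 1 — hits 1, so not a primitive root.
g = 5: 5^54 ≡ 1 — hits 1, so not a primitive root.
g = 6: 6^54 ≡ 108; 6^36 ≡ 63 — none is 1, so 6 is a primitive root.
Hence the least primitive root of 109 is 6.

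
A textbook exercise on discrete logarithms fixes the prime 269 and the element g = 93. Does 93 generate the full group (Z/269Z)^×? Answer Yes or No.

No

φ(269) = 269 − 1 = 268 = 2^2 · 67.
93 is a primitive root mod 269 iff 93^(φ(269)/q) ≢ 1 for every prime q | φ(269), i.e. q ∈ {2, 67}.
93^134 ≡ 1 (mod 269)  [q = 2: ≡ 1 ✗]
93^4 ≡ 67 (mod 269)  [q = 67: ≢ 1 ✓]
The check at q = 2 fails, so 93 generates a proper subgroup.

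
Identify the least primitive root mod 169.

2

φ(169) = φ(13^2) = 13·(13−1) = 156 = 2^2 · 3 · 13.
Test candidates g = 2, 3, … against the prime factors q ∈ {2, 3, 13} of φ(169): g is a generator iff g^(156/q) ≢ 1 for every such q.
g = 2: 2^78 ≡ 168; 2^52 ≡ 146; 2^12 ≡ 40 — none is 1, so 2 is a primitive root.
Hence the least primitive root of 169 is 2.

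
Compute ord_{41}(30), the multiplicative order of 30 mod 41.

40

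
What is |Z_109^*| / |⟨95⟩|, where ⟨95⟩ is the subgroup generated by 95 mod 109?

ord(95) | φ(109) = 109 − 1 = 108 = 2^2 · 3^3.
Divisors of 108: 1, 2, 3, 4, 6, 9, 12, 18, 27, 36, 54, 108.
Test each divisor d:
95^1 ≡ 95
95^2 ≡ 87
95^3 ≡ 90
95^4 ≡ 48
95^6 ≡ 34
95^9 ≡ 8
95^12 ≡ 66
95^18 ≡ 64
95^27 ≡ 76
95^36 ≡ 63
95^54 ≡ 108
95^108 ≡ 1
So ord_109(95) = 108, hence |⟨95⟩| = 108.
[(Z/109Z)^× : ⟨95⟩] = 108/108 = 1.

1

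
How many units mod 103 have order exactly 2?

1

φ(103) = 103 − 1 = 102 = 2 · 3 · 17.
(Z/103Z)^× is cyclic (|G| = 102); a cyclic group of order m has exactly φ(d) elements of each order d | m, and none otherwise.
2 | 102, and φ(2) = 2 − 1 = 1.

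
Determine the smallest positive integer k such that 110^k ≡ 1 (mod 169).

156

By Lagrange's theorem, ord_169(110) divides φ(169) = φ(13^2) = 13·(13−1) = 156 = 2^2 · 3 · 13.
Divisors of 156: 1, 2, 3, 4, 6, 12, 13, 26, 39, 52, 78, 156.
Compute 110^d (mod 169) for the divisors d until we hit 1:
110^1 ≡ 110
110^2 ≡ 101
110^3 ≡ 125
110^4 ≡ 61
110^6 ≡ 77
110^12 ≡ 14
110^13 ≡ 19
110^26 ≡ 23
110^39 ≡ 99
110^52 ≡ 22
110^78 ≡ 168
110^156 ≡ 1
Hence ord(110) = 156.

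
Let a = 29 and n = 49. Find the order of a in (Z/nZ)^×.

7

The order of 29 must divide φ(49) = φ(7^2) = 7·(7−1) = 42 = 2 · 3 · 7.
Divisors of 42: 1, 2, 3, 6, 7, 14, 21, 42.
Test each divisor d:
29^1 ≡ 29 (mod 49)
29^2 ≡ 8 (mod 49)
29^3 ≡ 36 (mod 49)
29^6 ≡ 22 (mod 49)
29^7 ≡ 1 (mod 49) ✓
Hence ord(29) = 7.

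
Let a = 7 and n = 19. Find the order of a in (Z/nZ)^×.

3

Since 7 ∈ (Z/19Z)^×, its order divides φ(19) = 19 − 1 = 18 = 2 · 3^2.
Divisors of 18: 1, 2, 3, 6, 9, 18.
Compute 7^d (mod 19) for the divisors d until we hit 1:
7^1 ≡ 7 (mod 19)
7^2 ≡ 11 (mod 19)
7^3 ≡ 1 (mod 19) ✓
Hence ord(7) = 3.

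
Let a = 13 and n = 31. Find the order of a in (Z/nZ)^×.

30

ord(13) | φ(31) = 31 − 1 = 30 = 2 · 3 · 5.
Divisors of 30: 1, 2, 3, 5, 6, 10, 15, 30.
Check 13^d mod 31 for each divisor in increasing order:
13^1 ≡ 13 (mod 31)
13^2 ≡ 14 (mod 31)
13^3 ≡ 27 (mod 31)
13^5 ≡ 6 (mod 31)
13^6 ≡ 16 (mod 31)
13^10 ≡ 5 (mod 31)
13^15 ≡ 30 (mod 31)
13^30 ≡ 1 (mod 31) ✓
The smallest such exponent is 30, so the order of 13 is 30.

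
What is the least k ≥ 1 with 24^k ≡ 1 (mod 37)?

36

The order of 24 must divide φ(37) = 37 − 1 = 36 = 2^2 · 3^2.
Divisors of 36: 1, 2, 3, 4, 6, 9, 12, 18, 36.
Test each divisor d:
24^1 ≡ 24 (mod 37)
24^2 ≡ 21 (mod 37)
24^3 ≡ 23 (mod 37)
24^4 ≡ 34 (mod 37)
24^6 ≡ 11 (mod 37)
24^9 ≡ 31 (mod 37)
24^12 ≡ 10 (mod 37)
24^18 ≡ 36 (mod 37)
24^36 ≡ 1 (mod 37) ✓
So ord_37(24) = 36.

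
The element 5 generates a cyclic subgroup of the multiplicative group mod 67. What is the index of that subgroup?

3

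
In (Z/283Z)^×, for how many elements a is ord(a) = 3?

φ(283) = 283 − 1 = 282 = 2 · 3 · 47.
(Z/283Z)^× is cyclic (|G| = 282); a cyclic group of order m has exactly φ(d) elements of each order d | m, and none otherwise.
3 | 282, and φ(3) = 3 − 1 = 2.

2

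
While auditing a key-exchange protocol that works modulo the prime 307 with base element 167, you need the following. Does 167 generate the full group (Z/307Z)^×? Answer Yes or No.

φ(307) = 307 − 1 = 306 = 2 · 3^2 · 17.
167 is a primitive root mod 307 iff 167^(φ(307)/q) ≢ 1 for every prime q | φ(307), i.e. q ∈ {2, 3, 17}.
167^153 ≡ 1 (mod 307)  [q = 2: ≡ 1 ✗]
167^102 ≡ 1 (mod 307)  [q = 3: ≡ 1 ✗]
167^18 ≡ 64 (mod 307)  [q = 17: ≢ 1 ✓]
Since 167^153 ≡ 1, the order of 167 divides 153 < 306, so 167 is not a primitive root.

No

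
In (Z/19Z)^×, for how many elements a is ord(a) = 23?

0

φ(19) = 19 − 1 = 18 = 2 · 3^2.
(Z/19Z)^× is cyclic (|G| = 18); a cyclic group of order m has exactly φ(d) elements of each order d | m, and none otherwise.
Since 23 ∤ 18, the count is 0.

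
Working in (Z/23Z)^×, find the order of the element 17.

22

Since 17 ∈ (Z/23Z)^×, its order divides φ(23) = 23 − 1 = 22 = 2 · 11.
Divisors of 22: 1, 2, 11, 22.
Compute 17^d (mod 23) for the divisors d until we hit 1:
17^1 ≡ 17 (mod 23)
17^2 ≡ 13 (mod 23)
17^11 ≡ 22 (mod 23)
17^22 ≡ 1 (mod 23) ✓
Therefore the multiplicative order of 17 modulo 23 is 22.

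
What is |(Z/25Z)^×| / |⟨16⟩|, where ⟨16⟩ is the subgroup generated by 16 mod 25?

Since 16 ∈ (Z/25Z)^×, its order divides φ(25) = φ(5^2) = 5·(5−1) = 20 = 2^2 · 5.
Divisors of 20: 1, 2, 4, 5, 10, 20.
Evaluate successive powers at the divisors of 20:
16^1 ≡ 16 (mod 25)
16^2 ≡ 6 (mod 25)
16^4 ≡ 11 (mod 25)
16^5 ≡ 1 (mod 25) ✓
So ord_25(16) = 5, hence |⟨16⟩| = 5.
The index is φ(25) / ord(16) = 20 / 5 = 4.

4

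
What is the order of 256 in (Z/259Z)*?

9

By Lagrange's theorem, ord_259(256) divides φ(259) = φ(7·37) = (7−1)·(37−1) = 6·36 = 216 = 2^3 · 3^3.
Divisors of 216: 1, 2, 3, 4, 6, 8, 9, 12, 18, 24, 27, 36, 54, 72, 108, 216.
Evaluate successive powers at the divisors of 216:
256^1 ≡ 256 (mod 259)
256^2 ≡ 9 (mod 259)
256^3 ≡ 232 (mod 259)
256^4 ≡ 81 (mod 259)
256^6 ≡ 211 (mod 259)
256^8 ≡ 86 (mod 259)
256^9 ≡ 1 (mod 259) ✓
The smallest such exponent is 9, so the order of 256 is 9.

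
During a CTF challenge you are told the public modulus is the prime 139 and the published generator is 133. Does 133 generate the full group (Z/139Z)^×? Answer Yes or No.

No

φ(139) = 139 − 1 = 138 = 2 · 3 · 23.
Test 133^(138/q) mod 139 for each prime factor q of 138:
133^69 ≡ 138 (mod 139)  [q = 2: ≢ 1 ✓]
133^46 ≡ 1 (mod 139)  [q = 3: ≡ 1 ✗]
133^6 ≡ 91 (mod 139)  [q = 23: ≢ 1 ✓]
The check at q = 3 fails, so 133 generates a proper subgroup.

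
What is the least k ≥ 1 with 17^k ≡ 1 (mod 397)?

Since 17 ∈ (Z/397Z)^×, its order divides φ(397) = 397 − 1 = 396 = 2^2 · 3^2 · 11.
Divisors of 396: 1, 2, 3, 4, 6, 9, 11, 12, 18, 22, 33, 36, 44, 66, 99, 132, 198, 396.
Test each divisor d:
17^1 ≡ 17 (mod 397)
17^2 ≡ 289 (mod 397)
17^3 ≡ 149 (mod 397)
17^4 ≡ 151 (mod 397)
17^6 ≡ 366 (mod 397)
17^9 ≡ 145 (mod 397)
17^11 ≡ 220 (mod 397)
17^12 ≡ 167 (mod 397)
17^18 ≡ 381 (mod 397)
17^22 ≡ 363 (mod 397)
17^33 ≡ 63 (mod 397)
17^36 ≡ 256 (mod 397)
17^44 ≡ 362 (mod 397)
17^66 ≡ 396 (mod 397)
17^99 ≡ 334 (mod 397)
17^132 ≡ 1 (mod 397) ✓
Therefore the multiplicative order of 17 modulo 397 is 132.

132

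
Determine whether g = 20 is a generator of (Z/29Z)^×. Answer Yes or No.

φ(29) = 29 − 1 = 28 = 2^2 · 7.
20 is a primitive root mod 29 iff 20^(φ(29)/q) ≢ 1 for every prime q | φ(29), i.e. q ∈ {2, 7}.
20^14 ≡ 1 (mod 29)  [q = 2: ≡ 1 ✗]
20^4 ≡ 7 (mod 29)  [q = 7: ≢ 1 ✓]
20^14 ≡ 1 shows ord(20) | 14, strictly less than φ(29); not a primitive root.

No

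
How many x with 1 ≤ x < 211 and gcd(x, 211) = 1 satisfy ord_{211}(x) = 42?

φ(211) = 211 − 1 = 210 = 2 · 3 · 5 · 7.
(Z/211Z)^× is cyclic (|G| = 210); a cyclic group of order m has exactly φ(d) elements of each order d | m, and none otherwise.
42 = 2 · 3 · 7 divides 210, and φ(42) = 12.

12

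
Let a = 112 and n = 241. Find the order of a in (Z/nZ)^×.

240

ord(112) | φ(241) = 241 − 1 = 240 = 2^4 · 3 · 5.
Divisors of 240: 1, 2, 3, 4, 5, 6, 8, 10, 12, 15, 16, 20, 24, 30, 40, 48, 60, 80, 120, 240.
Evaluate successive powers at the divisors of 240:
112^1 ≡ 112
112^2 ≡ 12
112^3 ≡ 139
112^4 ≡ 144
112^5 ≡ 222
112^6 ≡ 41
112^8 ≡ 10
112^10 ≡ 120
112^12 ≡ 235
112^15 ≡ 130
112^16 ≡ 100
112^20 ≡ 181
112^24 ≡ 36
112^30 ≡ 30
112^40 ≡ 226
112^48 ≡ 91
112^60 ≡ 177
112^80 ≡ 225
112^120 ≡ 240
112^240 ≡ 1
So ord_241(112) = 240.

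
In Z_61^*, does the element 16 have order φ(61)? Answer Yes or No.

No

φ(61) = 61 − 1 = 60 = 2^2 · 3 · 5.
It suffices to check that the order of 16 is not a proper divisor of 60: compute 16^(60/q) for q ∈ {2, 3, 5}.
16^30 ≡ 1 (mod 61)  [q = 2: ≡ 1 ✗]
16^20 ≡ 47 (mod 61)  [q = 3: ≢ 1 ✓]
16^12 ≡ 34 (mod 61)  [q = 5: ≢ 1 ✓]
The check at q = 2 fails, so 16 generates a proper subgroup.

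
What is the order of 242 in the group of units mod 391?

44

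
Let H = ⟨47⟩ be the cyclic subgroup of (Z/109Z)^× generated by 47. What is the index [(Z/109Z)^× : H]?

1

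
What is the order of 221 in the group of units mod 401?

200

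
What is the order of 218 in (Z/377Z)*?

By Lagrange's theorem, ord_377(218) divides φ(377) = φ(13·29) = (13−1)·(29−1) = 12·28 = 336 = 2^4 · 3 · 7.
Divisors of 336: 1, 2, 3, 4, 6, 7, 8, 12, 14, 16, 21, 24, 28, 42, 48, 56, 84, 112, 168, 336.
Evaluate successive powers at the divisors of 336:
218^1 ≡ 218
218^2 ≡ 22
218^3 ≡ 272
218^4 ≡ 107
218^6 ≡ 92
218^7 ≡ 75
218^8 ≡ 139
218^12 ≡ 170
218^14 ≡ 347
218^16 ≡ 94
218^21 ≡ 12
218^24 ≡ 248
218^28 ≡ 146
218^42 ≡ 144
218^48 ≡ 53
218^56 ≡ 204
218^84 ≡ 1
The smallest such exponent is 84, so the order of 218 is 84.

84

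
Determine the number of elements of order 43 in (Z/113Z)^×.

0

φ(113) = 113 − 1 = 112 = 2^4 · 7.
In a cyclic group of order 112, there are φ(d) elements of order d for each divisor d of 112, and zero for non-divisors.
Here 112 is not a multiple of 43, so there are no elements of order 43.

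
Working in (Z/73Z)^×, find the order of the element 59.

72

The order of 59 must divide φ(73) = 73 − 1 = 72 = 2^3 · 3^2.
Divisors of 72: 1, 2, 3, 4, 6, 8, 9, 12, 18, 24, 36, 72.
Check 59^d mod 73 for each divisor in increasing order:
59^1 ≡ 59
59^2 ≡ 50
59^3 ≡ 30
59^4 ≡ 18
59^6 ≡ 24
59^8 ≡ 32
59^9 ≡ 63
59^12 ≡ 65
59^18 ≡ 27
59^24 ≡ 64
59^36 ≡ 72
59^72 ≡ 1
Hence ord(59) = 72.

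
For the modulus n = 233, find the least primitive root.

φ(233) = 233 − 1 = 232 = 2^3 · 29.
Test candidates g = 2, 3, … against the prime factors q ∈ {2, 29} of φ(233): g is a generator iff g^(232/q) ≢ 1 for every such q.
g = 2: 2^116 ≡ 1 — hits 1, so not a primitive root.
g = 3: 3^116 ≡ 232; 3^8 ≡ 37 — none is 1, so 3 is a primitive root.
Hence the least primitive root of 233 is 3.

3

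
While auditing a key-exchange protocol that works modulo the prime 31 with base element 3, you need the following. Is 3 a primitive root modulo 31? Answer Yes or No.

Yes

φ(31) = 31 − 1 = 30 = 2 · 3 · 5.
It suffices to check that the order of 3 is not a proper divisor of 30: compute 3^(30/q) for q ∈ {2, 3, 5}.
3^15 ≡ 30 (mod 31)  [q = 2: ≢ 1 ✓]
3^10 ≡ 25 (mod 31)  [q = 3: ≢ 1 ✓]
3^6 ≡ 16 (mod 31)  [q = 5: ≢ 1 ✓]
All checks pass, so 3 has order 30 and is a primitive root modulo 31.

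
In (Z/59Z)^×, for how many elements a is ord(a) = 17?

0

φ(59) = 59 − 1 = 58 = 2 · 29.
(Z/59Z)^× is cyclic (|G| = 58); a cyclic group of order m has exactly φ(d) elements of each order d | m, and none otherwise.
Here 58 is not a multiple of 17, so there are no elements of order 17.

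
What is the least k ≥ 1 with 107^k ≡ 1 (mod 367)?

61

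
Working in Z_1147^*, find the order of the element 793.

45

ord(793) | φ(1147) = φ(31·37) = (31−1)·(37−1) = 30·36 = 1080 = 2^3 · 3^3 · 5.
Divisors of 1080: 1, 2, 3, 4, 5, 6, 8, 9, 10, 12, 15, 18, 20, 24, 27, 30, 36, 40, 45, 54, 60, 72, 90, 108, 120, 135, 180, 216, 270, 360, 540, 1080.
Test each divisor d:
793^1 ≡ 793 (mod 1147)
793^2 ≡ 293 (mod 1147)
793^3 ≡ 655 (mod 1147)
793^4 ≡ 971 (mod 1147)
793^5 ≡ 366 (mod 1147)
793^6 ≡ 47 (mod 1147)
793^8 ≡ 7 (mod 1147)
793^9 ≡ 963 (mod 1147)
793^10 ≡ 904 (mod 1147)
793^12 ≡ 1062 (mod 1147)
793^15 ≡ 528 (mod 1147)
793^18 ≡ 593 (mod 1147)
793^20 ≡ 552 (mod 1147)
793^24 ≡ 343 (mod 1147)
793^27 ≡ 1000 (mod 1147)
793^30 ≡ 63 (mod 1147)
793^36 ≡ 667 (mod 1147)
793^40 ≡ 749 (mod 1147)
793^45 ≡ 1 (mod 1147) ✓
So ord_1147(793) = 45.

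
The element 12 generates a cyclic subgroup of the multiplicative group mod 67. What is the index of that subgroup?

1

Since 12 ∈ (Z/67Z)^×, its order divides φ(67) = 67 − 1 = 66 = 2 · 3 · 11.
Divisors of 66: 1, 2, 3, 6, 11, 22, 33, 66.
Check 12^d mod 67 for each divisor in increasing order:
12^1 ≡ 12
12^2 ≡ 10
12^3 ≡ 53
12^6 ≡ 62
12^11 ≡ 30
12^22 ≡ 29
12^33 ≡ 66
12^66 ≡ 1
The order of 12 is 66, so the subgroup it generates has 66 elements.
The index is φ(67) / ord(12) = 66 / 66 = 1.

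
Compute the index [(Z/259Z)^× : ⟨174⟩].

36

The order of 174 must divide φ(259) = φ(7·37) = (7−1)·(37−1) = 6·36 = 216 = 2^3 · 3^3.
Divisors of 216: 1, 2, 3, 4, 6, 8, 9, 12, 18, 24, 27, 36, 54, 72, 108, 216.
Compute 174^d (mod 259) for the divisors d until we hit 1:
174^1 ≡ 174 (mod 259)
174^2 ≡ 232 (mod 259)
174^3 ≡ 223 (mod 259)
174^4 ≡ 211 (mod 259)
174^6 ≡ 1 (mod 259) ✓
Thus |⟨174⟩| = ord(174) = 6.
The index is φ(259) / ord(174) = 216 / 6 = 36.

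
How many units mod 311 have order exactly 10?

4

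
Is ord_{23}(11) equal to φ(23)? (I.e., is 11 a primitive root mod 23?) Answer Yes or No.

φ(23) = 23 − 1 = 22 = 2 · 11.
11 is a primitive root mod 23 iff 11^(φ(23)/q) ≢ 1 for every prime q | φ(23), i.e. q ∈ {2, 11}.
11^11 ≡ 22 (mod 23)  [q = 2: ≢ 1 ✓]
11^2 ≡ 6 (mod 23)  [q = 11: ≢ 1 ✓]
All checks pass, so 11 has order 22 and is a primitive root modulo 23.

Yes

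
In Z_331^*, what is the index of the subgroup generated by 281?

2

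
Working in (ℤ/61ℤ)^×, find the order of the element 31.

By Lagrange's theorem, ord_61(31) divides φ(61) = 61 − 1 = 60 = 2^2 · 3 · 5.
Divisors of 60: 1, 2, 3, 4, 5, 6, 10, 12, 15, 20, 30, 60.
Compute 31^d (mod 61) for the divisors d until we hit 1:
31^1 ≡ 31
31^2 ≡ 46
31^3 ≡ 23
31^4 ≡ 42
31^5 ≡ 21
31^6 ≡ 41
31^10 ≡ 14
31^12 ≡ 34
31^15 ≡ 50
31^20 ≡ 13
31^30 ≡ 60
31^60 ≡ 1
The smallest such exponent is 60, so the order of 31 is 60.

60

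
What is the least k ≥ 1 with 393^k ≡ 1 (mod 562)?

140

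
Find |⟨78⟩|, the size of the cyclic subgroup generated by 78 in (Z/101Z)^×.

25

By Lagrange's theorem, ord_101(78) divides φ(101) = 101 − 1 = 100 = 2^2 · 5^2.
Divisors of 100: 1, 2, 4, 5, 10, 20, 25, 50, 100.
Evaluate successive powers at the divisors of 100:
78^1 ≡ 78 (mod 101)
78^2 ≡ 24 (mod 101)
78^4 ≡ 71 (mod 101)
78^5 ≡ 84 (mod 101)
78^10 ≡ 87 (mod 101)
78^20 ≡ 95 (mod 101)
78^25 ≡ 1 (mod 101) ✓
So ord_101(78) = 25.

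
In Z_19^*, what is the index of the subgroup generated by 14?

By Lagrange's theorem, ord_19(14) divides φ(19) = 19 − 1 = 18 = 2 · 3^2.
Divisors of 18: 1, 2, 3, 6, 9, 18.
Compute 14^d (mod 19) for the divisors d until we hit 1:
14^1 ≡ 14 (mod 19)
14^2 ≡ 6 (mod 19)
14^3 ≡ 8 (mod 19)
14^6 ≡ 7 (mod 19)
14^9 ≡ 18 (mod 19)
14^18 ≡ 1 (mod 19) ✓
Thus |⟨14⟩| = ord(14) = 18.
Index = |(Z/19Z)^×| / |⟨14⟩| = 18 / 18 = 1.

1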